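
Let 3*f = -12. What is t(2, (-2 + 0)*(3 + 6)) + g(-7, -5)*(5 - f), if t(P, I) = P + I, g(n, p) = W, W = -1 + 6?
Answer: 29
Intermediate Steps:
f = -4 (f = (⅓)*(-12) = -4)
W = 5
g(n, p) = 5
t(P, I) = I + P
t(2, (-2 + 0)*(3 + 6)) + g(-7, -5)*(5 - f) = ((-2 + 0)*(3 + 6) + 2) + 5*(5 - 1*(-4)) = (-2*9 + 2) + 5*(5 + 4) = (-18 + 2) + 5*9 = -16 + 45 = 29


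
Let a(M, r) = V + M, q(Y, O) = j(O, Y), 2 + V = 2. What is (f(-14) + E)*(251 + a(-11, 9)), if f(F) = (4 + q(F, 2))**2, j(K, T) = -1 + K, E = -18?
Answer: 1680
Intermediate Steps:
V = 0 (V = -2 + 2 = 0)
q(Y, O) = -1 + O
a(M, r) = M (a(M, r) = 0 + M = M)
f(F) = 25 (f(F) = (4 + (-1 + 2))**2 = (4 + 1)**2 = 5**2 = 25)
(f(-14) + E)*(251 + a(-11, 9)) = (25 - 18)*(251 - 11) = 7*240 = 1680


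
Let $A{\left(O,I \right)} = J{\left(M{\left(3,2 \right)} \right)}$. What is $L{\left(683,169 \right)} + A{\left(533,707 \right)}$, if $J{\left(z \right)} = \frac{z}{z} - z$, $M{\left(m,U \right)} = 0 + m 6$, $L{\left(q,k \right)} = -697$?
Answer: $-714$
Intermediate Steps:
$M{\left(m,U \right)} = 6 m$ ($M{\left(m,U \right)} = 0 + 6 m = 6 m$)
$J{\left(z \right)} = 1 - z$
$A{\left(O,I \right)} = -17$ ($A{\left(O,I \right)} = 1 - 6 \cdot 3 = 1 - 18 = -17$)
$L{\left(683,169 \right)} + A{\left(533,707 \right)} = -697 - 17 = -714$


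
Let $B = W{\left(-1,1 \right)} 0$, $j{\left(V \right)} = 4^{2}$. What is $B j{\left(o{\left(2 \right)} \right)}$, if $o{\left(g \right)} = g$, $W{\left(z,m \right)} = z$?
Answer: $0$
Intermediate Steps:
$j{\left(V \right)} = 16$
$B = 0$ ($B = \left(-1\right) 0 = 0$)
$B j{\left(o{\left(2 \right)} \right)} = 0 \cdot 16 = 0$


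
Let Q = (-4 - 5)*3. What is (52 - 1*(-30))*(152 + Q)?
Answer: 10250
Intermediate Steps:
Q = -27 (Q = -9*3 = -27)
(52 - 1*(-30))*(152 + Q) = (52 - 1*(-30))*(152 - 27) = (52 + 30)*125 = 82*125 = 10250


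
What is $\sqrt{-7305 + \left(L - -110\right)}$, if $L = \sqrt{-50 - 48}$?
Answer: $\sqrt{-7195 + 7 i \sqrt{2}} \approx 0.0584 + 84.823 i$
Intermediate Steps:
$L = 7 i \sqrt{2}$ ($L = \sqrt{-98} = 7 i \sqrt{2} \approx 9.8995 i$)
$\sqrt{-7305 + \left(L - -110\right)} = \sqrt{-7305 + \left(7 i \sqrt{2} - -110\right)} = \sqrt{-7305 + \left(7 i \sqrt{2} + 110\right)} = \sqrt{-7305 + \left(110 + 7 i \sqrt{2}\right)} = \sqrt{-7195 + 7 i \sqrt{2}}$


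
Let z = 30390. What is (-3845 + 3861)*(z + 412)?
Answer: 492832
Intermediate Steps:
(-3845 + 3861)*(z + 412) = (-3845 + 3861)*(30390 + 412) = 16*30802 = 492832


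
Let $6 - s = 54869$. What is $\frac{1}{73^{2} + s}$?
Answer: $- \frac{1}{49534} \approx -2.0188 \cdot 10^{-5}$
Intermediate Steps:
$s = -54863$ ($s = 6 - 54869 = -54863$)
$\frac{1}{73^{2} + s} = \frac{1}{73^{2} - 54863} = \frac{1}{5329 - 54863} = \frac{1}{-49534} = - \frac{1}{49534}$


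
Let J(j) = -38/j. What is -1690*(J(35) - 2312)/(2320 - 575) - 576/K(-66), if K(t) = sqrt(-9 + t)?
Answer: 27363804/12215 + 192*I*sqrt(3)/5 ≈ 2240.2 + 66.511*I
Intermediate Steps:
-1690*(J(35) - 2312)/(2320 - 575) - 576/K(-66) = -1690*(-38/35 - 2312)/(2320 - 575) - 576/sqrt(-9 - 66) = -1690/(1745/(-38*1/35 - 2312)) - 576*(-I*sqrt(3)/15) = -1690/(1745/(-38/35 - 2312)) - 576*(-I*sqrt(3)/15) = -1690/(1745/(-80958/35)) - (-192)*I*sqrt(3)/5 = -1690/(1745*(-35/80958)) + 192*I*sqrt(3)/5 = -1690/(-61075/80958) + 192*I*sqrt(3)/5 = -1690*(-80958/61075) + 192*I*sqrt(3)/5 = 27363804/12215 + 192*I*sqrt(3)/5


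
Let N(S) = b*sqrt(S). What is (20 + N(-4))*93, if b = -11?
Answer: 1860 - 2046*I ≈ 1860.0 - 2046.0*I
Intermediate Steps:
N(S) = -11*sqrt(S)
(20 + N(-4))*93 = (20 - 22*I)*93 = 1860 - 2046*I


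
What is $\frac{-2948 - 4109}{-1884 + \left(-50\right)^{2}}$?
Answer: $- \frac{7057}{616} \approx -11.456$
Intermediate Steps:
$\frac{-2948 - 4109}{-1884 + \left(-50\right)^{2}} = - \frac{7057}{-1884 + 2500} = - \frac{7057}{616}$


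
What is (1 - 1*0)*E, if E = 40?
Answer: 40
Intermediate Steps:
(1 - 1*0)*E = (1 - 1*0)*40 = (1 + 0)*40 = 1*40 = 40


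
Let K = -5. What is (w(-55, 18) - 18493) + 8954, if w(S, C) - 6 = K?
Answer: -9538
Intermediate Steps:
w(S, C) = 1 (w(S, C) = 6 - 5 = 1)
(w(-55, 18) - 18493) + 8954 = (1 - 18493) + 8954 = -18492 + 8954 = -9538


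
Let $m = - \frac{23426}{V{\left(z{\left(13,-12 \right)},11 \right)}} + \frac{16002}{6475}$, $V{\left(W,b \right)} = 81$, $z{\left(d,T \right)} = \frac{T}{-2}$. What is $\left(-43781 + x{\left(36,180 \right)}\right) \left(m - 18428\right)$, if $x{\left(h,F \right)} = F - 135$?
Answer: $\frac{61326697225024}{74925} \approx 8.1851 \cdot 10^{8}$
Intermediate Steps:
$z{\left(d,T \right)} = - \frac{T}{2}$ ($z{\left(d,T \right)} = T \left(- \frac{1}{2}\right) = - \frac{T}{2}$)
$x{\left(h,F \right)} = -135 + F$
$m = - \frac{21483884}{74925}$ ($m = - \frac{23426}{81} + \frac{16002}{6475} = \left(-23426\right) \frac{1}{81} + 16002 \cdot \frac{1}{6475} = - \frac{23426}{81} + \frac{2286}{925} = - \frac{21483884}{74925} \approx -286.74$)
$\left(-43781 + x{\left(36,180 \right)}\right) \left(m - 18428\right) = \left(-43781 + \left(-135 + 180\right)\right) \left(- \frac{21483884}{74925} - 18428\right) = \left(-43781 + 45\right) \left(- \frac{1402201784}{74925}\right) = \left(-43736\right) \left(- \frac{1402201784}{74925}\right) = \frac{61326697225024}{74925}$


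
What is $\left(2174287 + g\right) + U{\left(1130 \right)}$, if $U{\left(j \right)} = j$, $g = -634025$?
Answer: $1541392$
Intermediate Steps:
$\left(2174287 + g\right) + U{\left(1130 \right)} = \left(2174287 - 634025\right) + 1130 = 1540262 + 1130 = 1541392$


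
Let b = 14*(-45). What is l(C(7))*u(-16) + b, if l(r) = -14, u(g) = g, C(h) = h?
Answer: -406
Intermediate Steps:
b = -630
l(C(7))*u(-16) + b = -14*(-16) - 630 = 224 - 630 = -406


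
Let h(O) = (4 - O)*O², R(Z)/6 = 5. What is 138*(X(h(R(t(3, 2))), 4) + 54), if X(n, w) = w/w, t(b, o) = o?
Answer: 7590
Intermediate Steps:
R(Z) = 30 (R(Z) = 6*5 = 30)
h(O) = O²*(4 - O)
X(n, w) = 1
138*(X(h(R(t(3, 2))), 4) + 54) = 138*(1 + 54) = 138*55 = 7590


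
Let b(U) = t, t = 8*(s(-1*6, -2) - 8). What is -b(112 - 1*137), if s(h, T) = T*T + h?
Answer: 80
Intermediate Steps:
s(h, T) = h + T² (s(h, T) = T² + h = h + T²)
t = -80 (t = 8*((-1*6 + (-2)²) - 8) = 8*((-6 + 4) - 8) = 8*(-2 - 8) = 8*(-10) = -80)
b(U) = -80
-b(112 - 1*137) = -1*(-80) = 80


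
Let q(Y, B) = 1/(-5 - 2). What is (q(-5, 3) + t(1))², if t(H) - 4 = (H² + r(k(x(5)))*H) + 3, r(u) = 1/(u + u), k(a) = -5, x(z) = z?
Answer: 294849/4900 ≈ 60.173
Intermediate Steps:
q(Y, B) = -⅐ (q(Y, B) = 1/(-7) = -⅐)
r(u) = 1/(2*u)
t(H) = 7 + H² - H/10 (t(H) = 4 + ((H² + ((½)/(-5))*H) + 3) = 4 + ((H² + ((½)*(-⅕))*H) + 3) = 4 + ((H² - H/10) + 3) = 4 + (3 + H² - H/10) = 7 + H² - H/10)
(q(-5, 3) + t(1))² = (-⅐ + (7 + 1² - ⅒*1))² = (-⅐ + (7 + 1 - ⅒))² = (-⅐ + 79/10)² = (543/70)² = 294849/4900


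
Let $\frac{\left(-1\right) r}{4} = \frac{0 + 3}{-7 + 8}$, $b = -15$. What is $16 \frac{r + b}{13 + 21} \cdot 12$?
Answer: $- \frac{2592}{17} \approx -152.47$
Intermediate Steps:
$r = -12$ ($r = - 4 \frac{0 + 3}{-7 + 8} = - 4 \cdot \frac{3}{1} = - 4 \cdot 3 \cdot 1 = \left(-4\right) 3 = -12$)
$16 \frac{r + b}{13 + 21} \cdot 12 = 16 \frac{-12 - 15}{13 + 21} \cdot 12 = 16 \left(- \frac{27}{34}\right) 12 = \left(- \frac{216}{17}\right) 12 = - \frac{2592}{17}$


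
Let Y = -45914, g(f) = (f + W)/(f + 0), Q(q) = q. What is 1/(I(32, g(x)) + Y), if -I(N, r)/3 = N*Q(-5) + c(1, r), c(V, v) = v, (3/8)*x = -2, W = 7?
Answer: -16/726929 ≈ -2.2010e-5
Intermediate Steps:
x = -16/3 (x = (8/3)*(-2) = -16/3 ≈ -5.3333)
g(f) = (7 + f)/f (g(f) = (f + 7)/(f + 0) = (7 + f)/f)
I(N, r) = -3*r + 15*N (I(N, r) = -3*(N*(-5) + r) = -3*(-5*N + r) = -3*(r - 5*N) = -3*r + 15*N)
1/(I(32, g(x)) + Y) = 1/((-3*(7 - 16/3)/(-16/3) + 15*32) - 45914) = 1/((-(-9)*5/(16*3) + 480) - 45914) = 1/((-3*(-5/16) + 480) - 45914) = 1/((15/16 + 480) - 45914) = 1/(7695/16 - 45914) = 1/(-726929/16) = -16/726929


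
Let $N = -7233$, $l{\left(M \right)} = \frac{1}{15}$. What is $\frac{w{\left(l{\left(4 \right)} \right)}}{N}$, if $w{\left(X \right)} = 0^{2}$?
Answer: $0$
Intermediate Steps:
$l{\left(M \right)} = \frac{1}{15}$
$w{\left(X \right)} = 0$
$\frac{w{\left(l{\left(4 \right)} \right)}}{N} = \frac{0}{-7233} = 0 \left(- \frac{1}{7233}\right) = 0$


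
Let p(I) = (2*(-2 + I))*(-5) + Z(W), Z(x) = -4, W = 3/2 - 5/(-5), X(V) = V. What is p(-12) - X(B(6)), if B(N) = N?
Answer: 130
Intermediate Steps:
W = 5/2 (W = 3*(1/2) - 5*(-1/5) = 3/2 + 1 = 5/2 ≈ 2.5000)
p(I) = 16 - 10*I (p(I) = (2*(-2 + I))*(-5) - 4 = (-4 + 2*I)*(-5) - 4 = (20 - 10*I) - 4 = 16 - 10*I)
p(-12) - X(B(6)) = (16 - 10*(-12)) - 1*6 = (16 + 120) - 6 = 136 - 6 = 130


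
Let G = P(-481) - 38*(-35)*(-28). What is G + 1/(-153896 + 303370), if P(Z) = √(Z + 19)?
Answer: -5566411759/149474 + I*√462 ≈ -37240.0 + 21.494*I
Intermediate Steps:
P(Z) = √(19 + Z)
G = -37240 + I*√462 (G = √(19 - 481) - 38*(-35)*(-28) = √(-462) + 1330*(-28) = I*√462 - 37240 = -37240 + I*√462 ≈ -37240.0 + 21.494*I)
G + 1/(-153896 + 303370) = (-37240 + I*√462) + 1/(-153896 + 303370) = (-37240 + I*√462) + 1/149474 = -5566411759/149474 + I*√462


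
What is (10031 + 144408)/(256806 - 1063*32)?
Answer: 154439/222790 ≈ 0.69320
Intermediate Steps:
(10031 + 144408)/(256806 - 1063*32) = 154439/(256806 - 34016) = 154439/222790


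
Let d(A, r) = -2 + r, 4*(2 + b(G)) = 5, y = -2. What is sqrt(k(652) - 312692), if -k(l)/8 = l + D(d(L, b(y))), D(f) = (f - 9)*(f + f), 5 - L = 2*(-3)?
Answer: 5*I*sqrt(12737) ≈ 564.29*I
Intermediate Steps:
L = 11 (L = 5 - 2*(-3) = 5 - 1*(-6) = 5 + 6 = 11)
b(G) = -3/4 (b(G) = -2 + (1/4)*5 = -2 + 5/4 = -3/4)
D(f) = 2*f*(-9 + f) (D(f) = (-9 + f)*(2*f) = 2*f*(-9 + f))
k(l) = -517 - 8*l (k(l) = -8*(l + 2*(-2 - 3/4)*(-9 + (-2 - 3/4))) = -8*(l + 2*(-11/4)*(-9 - 11/4)) = -8*(l + 2*(-11/4)*(-47/4)) = -8*(l + 517/8) = -8*(517/8 + l) = -517 - 8*l)
sqrt(k(652) - 312692) = sqrt((-517 - 8*652) - 312692) = sqrt((-517 - 5216) - 312692) = sqrt(-5733 - 312692) = sqrt(-318425) = 5*I*sqrt(12737)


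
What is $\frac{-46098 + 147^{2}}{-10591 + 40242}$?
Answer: $- \frac{24489}{29651} \approx -0.82591$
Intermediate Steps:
$\frac{-46098 + 147^{2}}{-10591 + 40242} = \frac{-46098 + 21609}{29651} = \left(-24489\right) \frac{1}{29651} = - \frac{24489}{29651}$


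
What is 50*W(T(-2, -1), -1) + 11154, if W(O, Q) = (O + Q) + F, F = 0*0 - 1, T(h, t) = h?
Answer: 10954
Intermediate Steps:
F = -1 (F = 0 - 1 = -1)
W(O, Q) = -1 + O + Q (W(O, Q) = (O + Q) - 1 = -1 + O + Q)
50*W(T(-2, -1), -1) + 11154 = 50*(-1 - 2 - 1) + 11154 = 50*(-4) + 11154 = -200 + 11154 = 10954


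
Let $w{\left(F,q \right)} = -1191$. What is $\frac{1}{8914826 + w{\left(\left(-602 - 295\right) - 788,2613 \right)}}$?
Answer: $\frac{1}{8913635} \approx 1.1219 \cdot 10^{-7}$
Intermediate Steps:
$\frac{1}{8914826 + w{\left(\left(-602 - 295\right) - 788,2613 \right)}} = \frac{1}{8914826 - 1191} = \frac{1}{8913635}$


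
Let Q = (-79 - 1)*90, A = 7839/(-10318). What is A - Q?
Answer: 1108683/154 ≈ 7199.2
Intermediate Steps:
A = -117/154 (A = 7839*(-1/10318) = -117/154 ≈ -0.75974)
Q = -7200 (Q = -80*90 = -7200)
A - Q = -117/154 - 1*(-7200) = -117/154 + 7200 = 1108683/154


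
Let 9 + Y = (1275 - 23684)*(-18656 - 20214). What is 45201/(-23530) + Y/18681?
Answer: 1576513502173/33812610 ≈ 46625.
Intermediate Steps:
Y = 871037821 (Y = -9 + (1275 - 23684)*(-18656 - 20214) = -9 - 22409*(-38870) = -9 + 871037830 = 871037821)
45201/(-23530) + Y/18681 = 45201/(-23530) + 871037821/18681 = 45201*(-1/23530) + 871037821*(1/18681) = -3477/1810 + 871037821/18681 = 1576513502173/33812610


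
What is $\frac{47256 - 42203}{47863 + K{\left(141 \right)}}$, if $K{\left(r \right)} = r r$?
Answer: $\frac{5053}{67744} \approx 0.07459$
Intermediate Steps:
$K{\left(r \right)} = r^{2}$
$\frac{47256 - 42203}{47863 + K{\left(141 \right)}} = \frac{47256 - 42203}{47863 + 141^{2}} = \frac{5053}{47863 + 19881} = \frac{5053}{67744}$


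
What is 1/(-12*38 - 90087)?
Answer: -1/90543 ≈ -1.1044e-5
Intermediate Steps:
1/(-12*38 - 90087) = 1/(-456 - 90087) = 1/(-90543) = -1/90543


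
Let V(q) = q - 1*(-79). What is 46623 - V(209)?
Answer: 46335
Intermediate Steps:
V(q) = 79 + q (V(q) = q + 79 = 79 + q)
46623 - V(209) = 46623 - (79 + 209) = 46623 - 1*288 = 46623 - 288 = 46335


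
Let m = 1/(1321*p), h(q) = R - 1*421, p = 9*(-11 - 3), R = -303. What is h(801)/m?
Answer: 120506904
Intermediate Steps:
p = -126 (p = 9*(-14) = -126)
h(q) = -724 (h(q) = -303 - 1*421 = -303 - 421 = -724)
m = -1/166446 (m = 1/(1321*(-126)) = 1/(-166446) = -1/166446 ≈ -6.0080e-6)
h(801)/m = -724/(-1/166446) = -724*(-166446) = 120506904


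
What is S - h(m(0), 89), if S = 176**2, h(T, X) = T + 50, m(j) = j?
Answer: 30926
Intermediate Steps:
h(T, X) = 50 + T
S = 30976
S - h(m(0), 89) = 30976 - (50 + 0) = 30976 - 1*50 = 30976 - 50 = 30926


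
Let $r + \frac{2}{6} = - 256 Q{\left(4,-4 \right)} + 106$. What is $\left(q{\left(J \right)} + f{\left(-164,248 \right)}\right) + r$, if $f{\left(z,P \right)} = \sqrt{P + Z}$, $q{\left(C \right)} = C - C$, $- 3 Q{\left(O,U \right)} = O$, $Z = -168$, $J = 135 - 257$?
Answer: $447 + 4 \sqrt{5} \approx 455.94$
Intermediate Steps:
$J = -122$
$Q{\left(O,U \right)} = - \frac{O}{3}$
$q{\left(C \right)} = 0$
$f{\left(z,P \right)} = \sqrt{-168 + P}$ ($f{\left(z,P \right)} = \sqrt{P - 168} = \sqrt{-168 + P}$)
$r = 447$ ($r = - \frac{1}{3} - \left(-106 + 256 \left(\left(- \frac{1}{3}\right) 4\right)\right) = - \frac{1}{3} + \left(\left(-256\right) \left(- \frac{4}{3}\right) + 106\right) = - \frac{1}{3} + \left(\frac{1024}{3} + 106\right) = - \frac{1}{3} + \frac{1342}{3} = 447$)
$\left(q{\left(J \right)} + f{\left(-164,248 \right)}\right) + r = \left(0 + \sqrt{-168 + 248}\right) + 447 = \left(0 + \sqrt{80}\right) + 447 = \left(0 + 4 \sqrt{5}\right) + 447 = 4 \sqrt{5} + 447 = 447 + 4 \sqrt{5}$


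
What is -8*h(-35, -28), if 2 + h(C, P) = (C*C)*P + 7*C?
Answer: 276376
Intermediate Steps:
h(C, P) = -2 + 7*C + P*C² (h(C, P) = -2 + ((C*C)*P + 7*C) = -2 + (C²*P + 7*C) = -2 + (P*C² + 7*C) = -2 + (7*C + P*C²) = -2 + 7*C + P*C²)
-8*h(-35, -28) = -8*(-2 + 7*(-35) - 28*(-35)²) = -8*(-2 - 245 - 28*1225) = -8*(-2 - 245 - 34300) = -8*(-34547) = 276376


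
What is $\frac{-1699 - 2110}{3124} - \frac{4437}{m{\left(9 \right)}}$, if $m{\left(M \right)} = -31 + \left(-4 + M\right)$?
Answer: $\frac{6881077}{40612} \approx 169.43$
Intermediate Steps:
$m{\left(M \right)} = -35 + M$
$\frac{-1699 - 2110}{3124} - \frac{4437}{m{\left(9 \right)}} = \frac{-1699 - 2110}{3124} - \frac{4437}{-35 + 9} = \left(-3809\right) \frac{1}{3124} - \frac{4437}{-26} = - \frac{3809}{3124} - - \frac{4437}{26} = - \frac{3809}{3124} + \frac{4437}{26} = \frac{6881077}{40612}$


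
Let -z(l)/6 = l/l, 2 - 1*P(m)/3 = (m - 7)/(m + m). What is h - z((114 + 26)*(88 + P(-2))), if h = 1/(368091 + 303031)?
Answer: 4026733/671122 ≈ 6.0000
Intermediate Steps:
P(m) = 6 - 3*(-7 + m)/(2*m) (P(m) = 6 - 3*(m - 7)/(m + m) = 6 - 3*(-7 + m)/(2*m))
h = 1/671122 ≈ 1.4900e-6
z(l) = -6 (z(l) = -6*l/l = -6*1 = -6)
h - z((114 + 26)*(88 + P(-2))) = 1/671122 - 1*(-6) = 1/671122 + 6 = 4026733/671122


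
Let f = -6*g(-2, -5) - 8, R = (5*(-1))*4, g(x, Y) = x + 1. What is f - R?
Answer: 18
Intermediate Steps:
g(x, Y) = 1 + x
R = -20 (R = -5*4 = -20)
f = -2 (f = -6*(1 - 2) - 8 = -6*(-1) - 8 = 6 - 8 = -2)
f - R = -2 - 1*(-20) = -2 + 20 = 18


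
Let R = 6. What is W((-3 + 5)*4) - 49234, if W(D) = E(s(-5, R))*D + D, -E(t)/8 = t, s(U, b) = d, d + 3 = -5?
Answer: -48714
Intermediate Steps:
d = -8 (d = -3 - 5 = -8)
s(U, b) = -8
E(t) = -8*t
W(D) = 65*D (W(D) = (-8*(-8))*D + D = 64*D + D = 65*D)
W((-3 + 5)*4) - 49234 = 65*((-3 + 5)*4) - 49234 = 65*(2*4) - 49234 = 65*8 - 49234 = 520 - 49234 = -48714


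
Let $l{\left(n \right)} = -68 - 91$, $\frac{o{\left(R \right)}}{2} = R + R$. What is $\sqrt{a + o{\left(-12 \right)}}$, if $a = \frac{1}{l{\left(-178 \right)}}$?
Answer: $\frac{i \sqrt{1213647}}{159} \approx 6.9287 i$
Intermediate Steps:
$o{\left(R \right)} = 4 R$ ($o{\left(R \right)} = 2 \left(R + R\right) = 2 \cdot 2 R = 4 R$)
$l{\left(n \right)} = -159$
$a = - \frac{1}{159}$ ($a = \frac{1}{-159} = - \frac{1}{159} \approx -0.0062893$)
$\sqrt{a + o{\left(-12 \right)}} = \sqrt{- \frac{1}{159} + 4 \left(-12\right)} = \sqrt{- \frac{1}{159} - 48} = \sqrt{- \frac{7633}{159}} = \frac{i \sqrt{1213647}}{159}$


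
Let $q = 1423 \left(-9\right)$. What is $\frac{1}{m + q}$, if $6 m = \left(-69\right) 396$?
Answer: $- \frac{1}{17361} \approx -5.76 \cdot 10^{-5}$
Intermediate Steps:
$m = -4554$ ($m = \frac{\left(-69\right) 396}{6} = \frac{1}{6} \left(-27324\right) = -4554$)
$q = -12807$
$\frac{1}{m + q} = \frac{1}{-4554 - 12807} = \frac{1}{-17361} = - \frac{1}{17361}$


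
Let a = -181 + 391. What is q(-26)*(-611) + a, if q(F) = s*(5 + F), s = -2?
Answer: -25452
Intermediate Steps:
a = 210
q(F) = -10 - 2*F (q(F) = -2*(5 + F) = -10 - 2*F)
q(-26)*(-611) + a = (-10 - 2*(-26))*(-611) + 210 = (-10 + 52)*(-611) + 210 = 42*(-611) + 210 = -25662 + 210 = -25452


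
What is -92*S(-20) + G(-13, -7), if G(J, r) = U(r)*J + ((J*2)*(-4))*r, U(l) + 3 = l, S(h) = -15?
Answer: 782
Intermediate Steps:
U(l) = -3 + l
G(J, r) = J*(-3 + r) - 8*J*r (G(J, r) = (-3 + r)*J + ((J*2)*(-4))*r = J*(-3 + r) + ((2*J)*(-4))*r = J*(-3 + r) + (-8*J)*r = J*(-3 + r) - 8*J*r)
-92*S(-20) + G(-13, -7) = -92*(-15) - 1*(-13)*(3 + 7*(-7)) = 1380 - 1*(-13)*(3 - 49) = 1380 - 1*(-13)*(-46) = 1380 - 598 = 782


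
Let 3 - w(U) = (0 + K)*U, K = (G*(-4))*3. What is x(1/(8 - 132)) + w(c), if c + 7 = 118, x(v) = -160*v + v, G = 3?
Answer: 496035/124 ≈ 4000.3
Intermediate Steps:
K = -36 (K = (3*(-4))*3 = -12*3 = -36)
x(v) = -159*v
c = 111 (c = -7 + 118 = 111)
w(U) = 3 + 36*U (w(U) = 3 - (0 - 36)*U = 3 - (-36)*U = 3 + 36*U)
x(1/(8 - 132)) + w(c) = -159/(8 - 132) + (3 + 36*111) = -159/(-124) + (3 + 3996) = -159*(-1/124) + 3999 = 159/124 + 3999 = 496035/124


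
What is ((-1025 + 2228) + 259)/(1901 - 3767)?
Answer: -731/933 ≈ -0.78349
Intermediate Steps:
((-1025 + 2228) + 259)/(1901 - 3767) = (1203 + 259)/(-1866) = 1462*(-1/1866) = -731/933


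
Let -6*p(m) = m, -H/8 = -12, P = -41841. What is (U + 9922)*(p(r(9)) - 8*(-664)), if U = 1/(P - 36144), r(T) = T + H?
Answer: 8193420552541/155970 ≈ 5.2532e+7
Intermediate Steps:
H = 96 (H = -8*(-12) = 96)
r(T) = 96 + T (r(T) = T + 96 = 96 + T)
U = -1/77985 (U = 1/(-41841 - 36144) = 1/(-77985) = -1/77985 ≈ -1.2823e-5)
p(m) = -m/6
(U + 9922)*(p(r(9)) - 8*(-664)) = (-1/77985 + 9922)*(-(96 + 9)/6 - 8*(-664)) = 773767169*(-⅙*105 + 5312)/77985 = 773767169*(-35/2 + 5312)/77985 = (773767169/77985)*(10589/2) = 8193420552541/155970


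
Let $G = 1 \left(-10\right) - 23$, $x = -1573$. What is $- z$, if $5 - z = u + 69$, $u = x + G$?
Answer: $-1542$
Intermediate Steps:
$G = -33$ ($G = -10 - 23 = -33$)
$u = -1606$ ($u = -1573 - 33 = -1606$)
$z = 1542$ ($z = 5 - \left(-1606 + 69\right) = 5 - -1537 = 5 + 1537 = 1542$)
$- z = \left(-1\right) 1542 = -1542$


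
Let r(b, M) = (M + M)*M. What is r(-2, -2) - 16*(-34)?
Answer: 552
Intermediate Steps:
r(b, M) = 2*M² (r(b, M) = (2*M)*M = 2*M²)
r(-2, -2) - 16*(-34) = 2*(-2)² - 16*(-34) = 2*4 + 544 = 8 + 544 = 552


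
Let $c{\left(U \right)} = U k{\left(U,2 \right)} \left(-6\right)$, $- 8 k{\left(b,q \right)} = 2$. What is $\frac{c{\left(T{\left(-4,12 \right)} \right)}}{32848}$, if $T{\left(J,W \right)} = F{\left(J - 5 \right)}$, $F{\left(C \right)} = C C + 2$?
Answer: $\frac{249}{65696} \approx 0.0037902$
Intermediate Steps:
$k{\left(b,q \right)} = - \frac{1}{4}$ ($k{\left(b,q \right)} = \left(- \frac{1}{8}\right) 2 = - \frac{1}{4}$)
$F{\left(C \right)} = 2 + C^{2}$ ($F{\left(C \right)} = C^{2} + 2 = 2 + C^{2}$)
$T{\left(J,W \right)} = 2 + \left(-5 + J\right)^{2}$ ($T{\left(J,W \right)} = 2 + \left(J - 5\right)^{2} = 2 + \left(-5 + J\right)^{2}$)
$c{\left(U \right)} = \frac{3 U}{2}$ ($c{\left(U \right)} = U \left(- \frac{1}{4}\right) \left(-6\right) = - \frac{U}{4} \left(-6\right) = \frac{3 U}{2}$)
$\frac{c{\left(T{\left(-4,12 \right)} \right)}}{32848} = \frac{\frac{3}{2} \left(2 + \left(-5 - 4\right)^{2}\right)}{32848} = \frac{3 \left(2 + \left(-9\right)^{2}\right)}{2} \cdot \frac{1}{32848} = \frac{3 \left(2 + 81\right)}{2} \cdot \frac{1}{32848} = \frac{3}{2} \cdot 83 \cdot \frac{1}{32848} = \frac{249}{2} \cdot \frac{1}{32848} = \frac{249}{65696}$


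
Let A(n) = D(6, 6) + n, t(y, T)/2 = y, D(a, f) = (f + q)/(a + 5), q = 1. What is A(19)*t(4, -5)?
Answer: 1728/11 ≈ 157.09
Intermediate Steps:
D(a, f) = (1 + f)/(5 + a) (D(a, f) = (f + 1)/(a + 5) = (1 + f)/(5 + a))
t(y, T) = 2*y
A(n) = 7/11 + n (A(n) = (1 + 6)/(5 + 6) + n = 7/11 + n)
A(19)*t(4, -5) = (7/11 + 19)*(2*4) = (216/11)*8 = 1728/11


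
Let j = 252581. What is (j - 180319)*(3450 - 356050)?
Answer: -25479581200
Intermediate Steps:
(j - 180319)*(3450 - 356050) = (252581 - 180319)*(3450 - 356050) = 72262*(-352600) = -25479581200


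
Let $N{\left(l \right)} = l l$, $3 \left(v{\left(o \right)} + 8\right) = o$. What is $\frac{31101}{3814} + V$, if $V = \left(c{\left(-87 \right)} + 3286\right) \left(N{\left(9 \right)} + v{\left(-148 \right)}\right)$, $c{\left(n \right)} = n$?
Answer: $\frac{866363309}{11442} \approx 75718.0$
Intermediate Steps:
$v{\left(o \right)} = -8 + \frac{o}{3}$
$N{\left(l \right)} = l^{2}$
$V = \frac{227129}{3}$ ($V = \left(-87 + 3286\right) \left(9^{2} + \left(-8 + \frac{1}{3} \left(-148\right)\right)\right) = 3199 \left(81 - \frac{172}{3}\right) = 3199 \cdot \frac{71}{3} = \frac{227129}{3} \approx 75710.0$)
$\frac{31101}{3814} + V = \frac{31101}{3814} + \frac{227129}{3} = \frac{866363309}{11442}$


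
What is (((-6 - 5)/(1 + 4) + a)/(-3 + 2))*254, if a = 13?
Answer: -13716/5 ≈ -2743.2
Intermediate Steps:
(((-6 - 5)/(1 + 4) + a)/(-3 + 2))*254 = (((-6 - 5)/(1 + 4) + 13)/(-3 + 2))*254 = ((-11/5 + 13)/(-1))*254 = ((-11*1/5 + 13)*(-1))*254 = ((-11/5 + 13)*(-1))*254 = ((54/5)*(-1))*254 = -54/5*254 = -13716/5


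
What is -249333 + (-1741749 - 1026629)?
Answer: -3017711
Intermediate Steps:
-249333 + (-1741749 - 1026629) = -249333 - 2768378 = -3017711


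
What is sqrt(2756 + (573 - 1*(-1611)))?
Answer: 2*sqrt(1235) ≈ 70.285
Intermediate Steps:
sqrt(2756 + (573 - 1*(-1611))) = sqrt(2756 + (573 + 1611)) = sqrt(2756 + 2184) = sqrt(4940) = 2*sqrt(1235)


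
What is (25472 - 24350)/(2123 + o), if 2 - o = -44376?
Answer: 1122/46501 ≈ 0.024128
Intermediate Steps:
o = 44378 (o = 2 - 1*(-44376) = 2 + 44376 = 44378)
(25472 - 24350)/(2123 + o) = (25472 - 24350)/(2123 + 44378) = 1122/46501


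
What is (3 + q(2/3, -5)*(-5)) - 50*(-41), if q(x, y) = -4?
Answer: 2073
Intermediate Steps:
(3 + q(2/3, -5)*(-5)) - 50*(-41) = (3 - 4*(-5)) - 50*(-41) = (3 + 20) + 2050 = 23 + 2050 = 2073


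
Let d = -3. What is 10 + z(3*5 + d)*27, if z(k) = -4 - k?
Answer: -422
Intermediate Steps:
10 + z(3*5 + d)*27 = 10 + (-4 - (3*5 - 3))*27 = 10 + (-4 - (15 - 3))*27 = 10 + (-4 - 1*12)*27 = 10 + (-4 - 12)*27 = 10 - 16*27 = 10 - 432 = -422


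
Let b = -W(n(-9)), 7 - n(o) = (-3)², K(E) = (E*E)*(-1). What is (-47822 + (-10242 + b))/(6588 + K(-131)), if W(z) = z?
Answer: 58062/10573 ≈ 5.4915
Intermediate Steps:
K(E) = -E² (K(E) = E²*(-1) = -E²)
n(o) = -2 (n(o) = 7 - 1*(-3)² = 7 - 1*9 = 7 - 9 = -2)
b = 2 (b = -1*(-2) = 2)
(-47822 + (-10242 + b))/(6588 + K(-131)) = (-47822 + (-10242 + 2))/(6588 - 1*(-131)²) = (-47822 - 10240)/(6588 - 1*17161) = -58062/(6588 - 17161) = -58062/(-10573) = -58062*(-1/10573) = 58062/10573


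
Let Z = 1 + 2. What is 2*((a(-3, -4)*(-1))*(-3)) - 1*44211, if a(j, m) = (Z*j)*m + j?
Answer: -44013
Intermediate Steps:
Z = 3
a(j, m) = j + 3*j*m (a(j, m) = (3*j)*m + j = 3*j*m + j = j + 3*j*m)
2*((a(-3, -4)*(-1))*(-3)) - 1*44211 = 2*((-3*(1 + 3*(-4))*(-1))*(-3)) - 1*44211 = 2*((-3*(1 - 12)*(-1))*(-3)) - 44211 = 2*((-3*(-11)*(-1))*(-3)) - 44211 = 2*((33*(-1))*(-3)) - 44211 = 2*(-33*(-3)) - 44211 = 2*99 - 44211 = 198 - 44211 = -44013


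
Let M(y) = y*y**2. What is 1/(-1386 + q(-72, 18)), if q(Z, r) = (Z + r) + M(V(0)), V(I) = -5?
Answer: -1/1565 ≈ -0.00063898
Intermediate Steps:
M(y) = y**3
q(Z, r) = -125 + Z + r (q(Z, r) = (Z + r) + (-5)**3 = (Z + r) - 125 = -125 + Z + r)
1/(-1386 + q(-72, 18)) = 1/(-1386 + (-125 - 72 + 18)) = 1/(-1386 - 179) = 1/(-1565) = -1/1565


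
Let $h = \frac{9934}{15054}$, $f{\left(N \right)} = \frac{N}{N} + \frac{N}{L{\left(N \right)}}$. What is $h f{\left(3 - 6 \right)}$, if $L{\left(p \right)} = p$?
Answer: $\frac{9934}{7527} \approx 1.3198$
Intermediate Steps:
$f{\left(N \right)} = 2$ ($f{\left(N \right)} = \frac{N}{N} + \frac{N}{N} = 1 + 1 = 2$)
$h = \frac{4967}{7527}$ ($h = 9934 \cdot \frac{1}{15054} = \frac{4967}{7527} \approx 0.65989$)
$h f{\left(3 - 6 \right)} = \frac{4967}{7527} \cdot 2 = \frac{9934}{7527}$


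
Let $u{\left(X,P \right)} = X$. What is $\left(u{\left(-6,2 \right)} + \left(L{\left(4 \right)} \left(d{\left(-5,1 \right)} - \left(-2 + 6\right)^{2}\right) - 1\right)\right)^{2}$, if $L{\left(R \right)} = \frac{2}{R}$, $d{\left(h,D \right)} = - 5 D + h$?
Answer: $400$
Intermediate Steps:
$d{\left(h,D \right)} = h - 5 D$
$\left(u{\left(-6,2 \right)} + \left(L{\left(4 \right)} \left(d{\left(-5,1 \right)} - \left(-2 + 6\right)^{2}\right) - 1\right)\right)^{2} = \left(-6 + \left(\frac{2}{4} \left(\left(-5 - 5\right) - \left(-2 + 6\right)^{2}\right) - 1\right)\right)^{2} = \left(-6 + \left(2 \cdot \frac{1}{4} \left(\left(-5 - 5\right) - 4^{2}\right) - 1\right)\right)^{2} = \left(-6 + \left(\frac{-10 - 16}{2} - 1\right)\right)^{2} = \left(-6 + \left(\frac{1}{2} \left(-26\right) - 1\right)\right)^{2} = \left(-6 - 14\right)^{2} = \left(-20\right)^{2} = 400$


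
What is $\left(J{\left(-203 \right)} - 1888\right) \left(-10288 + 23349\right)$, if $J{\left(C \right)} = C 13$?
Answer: $-59127147$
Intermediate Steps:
$J{\left(C \right)} = 13 C$
$\left(J{\left(-203 \right)} - 1888\right) \left(-10288 + 23349\right) = \left(13 \left(-203\right) - 1888\right) \left(-10288 + 23349\right) = \left(-2639 - 1888\right) 13061 = \left(-4527\right) 13061 = -59127147$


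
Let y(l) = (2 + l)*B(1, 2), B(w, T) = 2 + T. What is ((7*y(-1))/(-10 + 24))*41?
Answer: 82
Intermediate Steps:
y(l) = 8 + 4*l (y(l) = (2 + l)*(2 + 2) = (2 + l)*4 = 8 + 4*l)
((7*y(-1))/(-10 + 24))*41 = ((7*(8 + 4*(-1)))/(-10 + 24))*41 = ((7*(8 - 4))/14)*41 = ((7*4)/14)*41 = ((1/14)*28)*41 = 2*41 = 82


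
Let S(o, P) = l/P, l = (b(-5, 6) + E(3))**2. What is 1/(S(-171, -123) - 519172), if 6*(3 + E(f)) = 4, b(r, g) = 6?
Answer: -1107/574723525 ≈ -1.9261e-6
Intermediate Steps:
E(f) = -7/3 (E(f) = -3 + (1/6)*4 = -3 + 2/3 = -7/3)
l = 121/9 (l = (6 - 7/3)**2 = (11/3)**2 = 121/9 ≈ 13.444)
S(o, P) = 121/(9*P)
1/(S(-171, -123) - 519172) = 1/((121/9)/(-123) - 519172) = 1/((121/9)*(-1/123) - 519172) = 1/(-121/1107 - 519172) = 1/(-574723525/1107) = -1107/574723525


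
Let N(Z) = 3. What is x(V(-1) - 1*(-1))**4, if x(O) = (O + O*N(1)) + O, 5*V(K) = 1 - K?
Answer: 2401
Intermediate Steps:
V(K) = 1/5 - K/5 (V(K) = (1 - K)/5 = 1/5 - K/5)
x(O) = 5*O (x(O) = (O + O*3) + O = (O + 3*O) + O = 4*O + O = 5*O)
x(V(-1) - 1*(-1))**4 = (5*((1/5 - 1/5*(-1)) - 1*(-1)))**4 = (5*((1/5 + 1/5) + 1))**4 = (5*(2/5 + 1))**4 = (5*(7/5))**4 = 7**4 = 2401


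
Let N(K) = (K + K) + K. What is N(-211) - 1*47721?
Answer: -48354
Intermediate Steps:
N(K) = 3*K (N(K) = 2*K + K = 3*K)
N(-211) - 1*47721 = 3*(-211) - 1*47721 = -633 - 47721 = -48354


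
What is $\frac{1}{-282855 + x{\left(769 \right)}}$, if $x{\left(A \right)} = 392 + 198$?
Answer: $- \frac{1}{282265} \approx -3.5428 \cdot 10^{-6}$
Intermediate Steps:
$x{\left(A \right)} = 590$
$\frac{1}{-282855 + x{\left(769 \right)}} = \frac{1}{-282855 + 590} = \frac{1}{-282265} = - \frac{1}{282265}$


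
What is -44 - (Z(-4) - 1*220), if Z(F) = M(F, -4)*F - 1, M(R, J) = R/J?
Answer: 181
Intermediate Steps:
Z(F) = -1 - F²/4 (Z(F) = (F/(-4))*F - 1 = (F*(-¼))*F - 1 = (-F/4)*F - 1 = -F²/4 - 1 = -1 - F²/4)
-44 - (Z(-4) - 1*220) = -44 - ((-1 - ¼*(-4)²) - 1*220) = -44 - ((-1 - ¼*16) - 220) = -44 - ((-1 - 4) - 220) = -44 - (-5 - 220) = -44 - 1*(-225) = -44 + 225 = 181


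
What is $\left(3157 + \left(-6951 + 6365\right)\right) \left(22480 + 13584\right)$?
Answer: $92720544$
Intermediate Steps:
$\left(3157 + \left(-6951 + 6365\right)\right) \left(22480 + 13584\right) = \left(3157 - 586\right) 36064 = 2571 \cdot 36064 = 92720544$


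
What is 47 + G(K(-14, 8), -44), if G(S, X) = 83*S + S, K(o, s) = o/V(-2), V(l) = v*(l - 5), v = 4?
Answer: 89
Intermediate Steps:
V(l) = -20 + 4*l (V(l) = 4*(l - 5) = 4*(-5 + l) = -20 + 4*l)
K(o, s) = -o/28 (K(o, s) = o/(-20 + 4*(-2)) = o/(-20 - 8) = o/(-28) = o*(-1/28) = -o/28)
G(S, X) = 84*S
47 + G(K(-14, 8), -44) = 47 + 84*(-1/28*(-14)) = 47 + 84*(1/2) = 47 + 42 = 89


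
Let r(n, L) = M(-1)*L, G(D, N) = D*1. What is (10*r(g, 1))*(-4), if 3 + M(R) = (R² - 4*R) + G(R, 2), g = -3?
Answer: -40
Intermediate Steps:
G(D, N) = D
M(R) = -3 + R² - 3*R (M(R) = -3 + ((R² - 4*R) + R) = -3 + (R² - 3*R) = -3 + R² - 3*R)
r(n, L) = L (r(n, L) = (-3 + (-1)² - 3*(-1))*L = (-3 + 1 + 3)*L = 1*L = L)
(10*r(g, 1))*(-4) = (10*1)*(-4) = 10*(-4) = -40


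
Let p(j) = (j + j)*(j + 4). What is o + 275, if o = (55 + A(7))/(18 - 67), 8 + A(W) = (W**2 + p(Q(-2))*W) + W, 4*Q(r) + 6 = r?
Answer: 13428/49 ≈ 274.04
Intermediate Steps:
Q(r) = -3/2 + r/4
p(j) = 2*j*(4 + j) (p(j) = (2*j)*(4 + j) = 2*j*(4 + j))
A(W) = -8 + W**2 - 7*W (A(W) = -8 + ((W**2 + (2*(-3/2 + (1/4)*(-2))*(4 + (-3/2 + (1/4)*(-2))))*W) + W) = -8 + ((W**2 + (2*(-3/2 - 1/2)*(4 + (-3/2 - 1/2)))*W) + W) = -8 + ((W**2 + (2*(-2)*(4 - 2))*W) + W) = -8 + ((W**2 + (2*(-2)*2)*W) + W) = -8 + ((W**2 - 8*W) + W) = -8 + (W**2 - 7*W) = -8 + W**2 - 7*W)
o = -47/49 (o = (55 + (-8 + 7**2 - 7*7))/(18 - 67) = (55 + (-8 + 49 - 49))/(-49) = (55 - 8)*(-1/49) = 47*(-1/49) = -47/49 ≈ -0.95918)
o + 275 = -47/49 + 275 = 13428/49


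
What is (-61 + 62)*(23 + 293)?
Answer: 316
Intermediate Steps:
(-61 + 62)*(23 + 293) = 1*316 = 316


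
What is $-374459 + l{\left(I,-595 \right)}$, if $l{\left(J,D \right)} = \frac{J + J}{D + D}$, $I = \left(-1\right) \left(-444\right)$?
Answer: $- \frac{222803549}{595} \approx -3.7446 \cdot 10^{5}$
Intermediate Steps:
$I = 444$
$l{\left(J,D \right)} = \frac{J}{D}$ ($l{\left(J,D \right)} = \frac{2 J}{2 D} = 2 J \frac{1}{2 D} = \frac{J}{D}$)
$-374459 + l{\left(I,-595 \right)} = -374459 + \frac{444}{-595} = -374459 + 444 \left(- \frac{1}{595}\right) = -374459 - \frac{444}{595} = - \frac{222803549}{595}$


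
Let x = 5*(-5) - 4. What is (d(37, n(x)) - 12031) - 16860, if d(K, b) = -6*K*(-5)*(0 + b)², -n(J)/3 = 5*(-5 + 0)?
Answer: 6214859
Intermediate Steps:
x = -29 (x = -25 - 4 = -29)
n(J) = 75 (n(J) = -15*(-5 + 0) = -15*(-5) = -3*(-25) = 75)
d(K, b) = 30*K*b² (d(K, b) = -6*(-5*K)*b² = -(-30)*K*b² = 30*K*b²)
(d(37, n(x)) - 12031) - 16860 = (30*37*75² - 12031) - 16860 = (30*37*5625 - 12031) - 16860 = (6243750 - 12031) - 16860 = 6231719 - 16860 = 6214859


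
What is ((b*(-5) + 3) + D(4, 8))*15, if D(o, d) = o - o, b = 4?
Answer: -255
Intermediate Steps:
D(o, d) = 0
((b*(-5) + 3) + D(4, 8))*15 = ((4*(-5) + 3) + 0)*15 = ((-20 + 3) + 0)*15 = (-17 + 0)*15 = -17*15 = -255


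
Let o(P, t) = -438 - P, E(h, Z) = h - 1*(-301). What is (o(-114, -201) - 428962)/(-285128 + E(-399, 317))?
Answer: 214643/142613 ≈ 1.5051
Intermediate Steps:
E(h, Z) = 301 + h (E(h, Z) = h + 301 = 301 + h)
(o(-114, -201) - 428962)/(-285128 + E(-399, 317)) = ((-438 - 1*(-114)) - 428962)/(-285128 + (301 - 399)) = ((-438 + 114) - 428962)/(-285128 - 98) = (-324 - 428962)/(-285226) = -429286*(-1/285226) = 214643/142613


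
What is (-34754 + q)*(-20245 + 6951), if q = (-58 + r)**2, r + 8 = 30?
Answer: 444790652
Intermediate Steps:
r = 22 (r = -8 + 30 = 22)
q = 1296 (q = (-58 + 22)**2 = (-36)**2 = 1296)
(-34754 + q)*(-20245 + 6951) = (-34754 + 1296)*(-20245 + 6951) = -33458*(-13294) = 444790652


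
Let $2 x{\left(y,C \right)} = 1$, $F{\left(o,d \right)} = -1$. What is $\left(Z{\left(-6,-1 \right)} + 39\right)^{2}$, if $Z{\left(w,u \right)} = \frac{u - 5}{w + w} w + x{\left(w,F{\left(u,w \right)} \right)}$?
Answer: $\frac{5329}{4} \approx 1332.3$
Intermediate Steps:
$x{\left(y,C \right)} = \frac{1}{2}$ ($x{\left(y,C \right)} = \frac{1}{2} \cdot 1 = \frac{1}{2}$)
$Z{\left(w,u \right)} = -2 + \frac{u}{2}$ ($Z{\left(w,u \right)} = \frac{u - 5}{w + w} w + \frac{1}{2} = \frac{-5 + u}{2 w} w + \frac{1}{2} = \left(- \frac{5}{2} + \frac{u}{2}\right) + \frac{1}{2} = -2 + \frac{u}{2}$)
$\left(Z{\left(-6,-1 \right)} + 39\right)^{2} = \left(\left(-2 + \frac{1}{2} \left(-1\right)\right) + 39\right)^{2} = \left(\left(-2 - \frac{1}{2}\right) + 39\right)^{2} = \left(- \frac{5}{2} + 39\right)^{2} = \left(\frac{73}{2}\right)^{2} = \frac{5329}{4}$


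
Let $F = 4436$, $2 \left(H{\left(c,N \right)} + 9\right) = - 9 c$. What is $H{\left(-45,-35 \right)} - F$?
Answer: $- \frac{8485}{2} \approx -4242.5$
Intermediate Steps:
$H{\left(c,N \right)} = -9 - \frac{9 c}{2}$ ($H{\left(c,N \right)} = -9 + \frac{\left(-9\right) c}{2} = -9 - \frac{9 c}{2}$)
$H{\left(-45,-35 \right)} - F = \left(-9 - - \frac{405}{2}\right) - 4436 = \left(-9 + \frac{405}{2}\right) - 4436 = \frac{387}{2} - 4436 = - \frac{8485}{2}$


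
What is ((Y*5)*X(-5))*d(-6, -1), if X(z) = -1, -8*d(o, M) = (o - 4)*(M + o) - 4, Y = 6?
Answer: 495/2 ≈ 247.50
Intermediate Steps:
d(o, M) = ½ - (-4 + o)*(M + o)/8 (d(o, M) = -((o - 4)*(M + o) - 4)/8 = -((-4 + o)*(M + o) - 4)/8 = -(-4 + (-4 + o)*(M + o))/8 = ½ - (-4 + o)*(M + o)/8)
((Y*5)*X(-5))*d(-6, -1) = ((6*5)*(-1))*(½ + (½)*(-1) + (½)*(-6) - ⅛*(-6)² - ⅛*(-1)*(-6)) = (30*(-1))*(½ - ½ - 3 - ⅛*36 - ¾) = -30*(½ - ½ - 3 - 9/2 - ¾) = -30*(-33/4) = 495/2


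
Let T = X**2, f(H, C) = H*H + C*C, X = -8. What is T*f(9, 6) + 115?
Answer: 7603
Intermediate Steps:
f(H, C) = C**2 + H**2 (f(H, C) = H**2 + C**2 = C**2 + H**2)
T = 64 (T = (-8)**2 = 64)
T*f(9, 6) + 115 = 64*(6**2 + 9**2) + 115 = 64*(36 + 81) + 115 = 64*117 + 115 = 7488 + 115 = 7603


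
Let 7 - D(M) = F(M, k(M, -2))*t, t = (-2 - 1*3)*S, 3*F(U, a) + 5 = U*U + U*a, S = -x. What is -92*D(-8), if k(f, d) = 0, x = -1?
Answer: -29072/3 ≈ -9690.7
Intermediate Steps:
S = 1 (S = -1*(-1) = 1)
F(U, a) = -5/3 + U²/3 + U*a/3 (F(U, a) = -5/3 + (U*U + U*a)/3 = -5/3 + (U² + U*a)/3 = -5/3 + (U²/3 + U*a/3) = -5/3 + U²/3 + U*a/3)
t = -5 (t = (-2 - 1*3)*1 = (-2 - 3)*1 = -5*1 = -5)
D(M) = -4/3 + 5*M²/3 (D(M) = 7 - (-5/3 + M²/3 + (⅓)*M*0)*(-5) = 7 - (-5/3 + M²/3 + 0)*(-5) = 7 - (-5/3 + M²/3)*(-5) = 7 - (25/3 - 5*M²/3) = 7 + (-25/3 + 5*M²/3) = -4/3 + 5*M²/3)
-92*D(-8) = -92*(-4/3 + (5/3)*(-8)²) = -92*(-4/3 + (5/3)*64) = -92*(-4/3 + 320/3) = -92*316/3 = -29072/3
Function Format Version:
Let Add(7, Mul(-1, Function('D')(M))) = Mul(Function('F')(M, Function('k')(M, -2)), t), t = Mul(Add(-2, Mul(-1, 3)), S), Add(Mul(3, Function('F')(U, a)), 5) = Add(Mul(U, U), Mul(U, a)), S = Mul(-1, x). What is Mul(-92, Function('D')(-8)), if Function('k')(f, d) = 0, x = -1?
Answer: Rational(-29072, 3) ≈ -9690.7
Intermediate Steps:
S = 1 (S = Mul(-1, -1) = 1)
Function('F')(U, a) = Add(Rational(-5, 3), Mul(Rational(1, 3), Pow(U, 2)), Mul(Rational(1, 3), U, a)) (Function('F')(U, a) = Add(Rational(-5, 3), Mul(Rational(1, 3), Add(Mul(U, U), Mul(U, a)))) = Add(Rational(-5, 3), Mul(Rational(1, 3), Add(Pow(U, 2), Mul(U, a)))) = Add(Rational(-5, 3), Add(Mul(Rational(1, 3), Pow(U, 2)), Mul(Rational(1, 3), U, a))) = Add(Rational(-5, 3), Mul(Rational(1, 3), Pow(U, 2)), Mul(Rational(1, 3), U, a)))
t = -5 (t = Mul(Add(-2, Mul(-1, 3)), 1) = Mul(Add(-2, -3), 1) = Mul(-5, 1) = -5)
Function('D')(M) = Add(Rational(-4, 3), Mul(Rational(5, 3), Pow(M, 2))) (Function('D')(M) = Add(7, Mul(-1, Mul(Add(Rational(-5, 3), Mul(Rational(1, 3), Pow(M, 2)), Mul(Rational(1, 3), M, 0)), -5))) = Add(7, Mul(-1, Mul(Add(Rational(-5, 3), Mul(Rational(1, 3), Pow(M, 2)), 0), -5))) = Add(7, Mul(-1, Mul(Add(Rational(-5, 3), Mul(Rational(1, 3), Pow(M, 2))), -5))) = Add(7, Mul(-1, Add(Rational(25, 3), Mul(Rational(-5, 3), Pow(M, 2))))) = Add(7, Add(Rational(-25, 3), Mul(Rational(5, 3), Pow(M, 2)))) = Add(Rational(-4, 3), Mul(Rational(5, 3), Pow(M, 2))))
Mul(-92, Function('D')(-8)) = Mul(-92, Add(Rational(-4, 3), Mul(Rational(5, 3), Pow(-8, 2)))) = Mul(-92, Add(Rational(-4, 3), Mul(Rational(5, 3), 64))) = Mul(-92, Add(Rational(-4, 3), Rational(320, 3))) = Mul(-92, Rational(316, 3)) = Rational(-29072, 3)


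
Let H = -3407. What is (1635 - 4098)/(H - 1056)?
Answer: 2463/4463 ≈ 0.55187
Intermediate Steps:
(1635 - 4098)/(H - 1056) = (1635 - 4098)/(-3407 - 1056) = -2463/(-4463) = -2463*(-1/4463) = 2463/4463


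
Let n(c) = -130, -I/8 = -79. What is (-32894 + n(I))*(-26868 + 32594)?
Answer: -189095424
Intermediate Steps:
I = 632 (I = -8*(-79) = 632)
(-32894 + n(I))*(-26868 + 32594) = (-32894 - 130)*(-26868 + 32594) = -33024*5726 = -189095424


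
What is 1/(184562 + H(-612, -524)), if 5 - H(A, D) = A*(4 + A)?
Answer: -1/187529 ≈ -5.3325e-6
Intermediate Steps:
H(A, D) = 5 - A*(4 + A)
1/(184562 + H(-612, -524)) = 1/(184562 + (5 - 1*(-612)² - 4*(-612))) = 1/(184562 + (5 - 1*374544 + 2448)) = 1/(184562 + (5 - 374544 + 2448)) = 1/(184562 - 372091) = 1/(-187529) = -1/187529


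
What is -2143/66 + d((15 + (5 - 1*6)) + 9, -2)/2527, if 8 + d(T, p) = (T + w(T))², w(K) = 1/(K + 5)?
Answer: -2109299663/65378544 ≈ -32.263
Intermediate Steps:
w(K) = 1/(5 + K)
d(T, p) = -8 + (T + 1/(5 + T))²
-2143/66 + d((15 + (5 - 1*6)) + 9, -2)/2527 = -2143/66 + (-8 + (((15 + (5 - 1*6)) + 9) + 1/(5 + ((15 + (5 - 1*6)) + 9)))²)/2527 = -2143*1/66 + (-8 + (((15 + (5 - 6)) + 9) + 1/(5 + ((15 + (5 - 6)) + 9)))²)*(1/2527) = -2143/66 + (-8 + (((15 - 1) + 9) + 1/(5 + ((15 - 1) + 9)))²)*(1/2527) = -2143/66 + (-8 + ((14 + 9) + 1/(5 + (14 + 9)))²)*(1/2527) = -2143/66 + (-8 + (23 + 1/(5 + 23))²)*(1/2527) = -2143/66 + (-8 + (23 + 1/28)²)*(1/2527) = -2143/66 + (-8 + (645/28)²)*(1/2527) = -2143/66 + (-8 + 416025/784)*(1/2527) = -2143/66 + (409753/784)*(1/2527) = -2143/66 + 409753/1981168 = -2109299663/65378544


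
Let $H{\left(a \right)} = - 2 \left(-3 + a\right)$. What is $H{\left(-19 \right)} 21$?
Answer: $924$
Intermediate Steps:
$H{\left(a \right)} = 6 - 2 a$
$H{\left(-19 \right)} 21 = \left(6 - -38\right) 21 = \left(6 + 38\right) 21 = 44 \cdot 21 = 924$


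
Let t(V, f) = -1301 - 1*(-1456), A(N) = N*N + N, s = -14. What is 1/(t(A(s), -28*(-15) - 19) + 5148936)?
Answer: 1/5149091 ≈ 1.9421e-7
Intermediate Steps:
A(N) = N + N**2 (A(N) = N**2 + N = N + N**2)
t(V, f) = 155 (t(V, f) = -1301 + 1456 = 155)
1/(t(A(s), -28*(-15) - 19) + 5148936) = 1/(155 + 5148936) = 1/5149091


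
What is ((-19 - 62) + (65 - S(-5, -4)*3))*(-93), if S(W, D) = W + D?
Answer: -1023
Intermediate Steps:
S(W, D) = D + W
((-19 - 62) + (65 - S(-5, -4)*3))*(-93) = ((-19 - 62) + (65 - (-4 - 5)*3))*(-93) = (-81 + (65 - (-9)*3))*(-93) = (-81 + (65 - 1*(-27)))*(-93) = (-81 + (65 + 27))*(-93) = (-81 + 92)*(-93) = 11*(-93) = -1023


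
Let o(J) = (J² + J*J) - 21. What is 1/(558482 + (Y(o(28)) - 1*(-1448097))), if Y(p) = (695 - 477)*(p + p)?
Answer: 1/2681071 ≈ 3.7299e-7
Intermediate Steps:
o(J) = -21 + 2*J² (o(J) = (J² + J²) - 21 = 2*J² - 21 = -21 + 2*J²)
Y(p) = 436*p (Y(p) = 218*(2*p) = 436*p)
1/(558482 + (Y(o(28)) - 1*(-1448097))) = 1/(558482 + (436*(-21 + 2*28²) - 1*(-1448097))) = 1/(558482 + (436*(-21 + 2*784) + 1448097)) = 1/(558482 + (436*(-21 + 1568) + 1448097)) = 1/(558482 + (436*1547 + 1448097)) = 1/(558482 + (674492 + 1448097)) = 1/(558482 + 2122589) = 1/2681071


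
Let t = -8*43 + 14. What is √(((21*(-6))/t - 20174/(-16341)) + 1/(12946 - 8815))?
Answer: 2*√7642130150202405/137509515 ≈ 1.2715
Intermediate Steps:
t = -330 (t = -344 + 14 = -330)
√(((21*(-6))/t - 20174/(-16341)) + 1/(12946 - 8815)) = √(((21*(-6))/(-330) - 20174/(-16341)) + 1/(12946 - 8815)) = √((-126*(-1/330) - 20174*(-1/16341)) + 1/4131) = √((21/55 + 20174/16341) + 1/4131) = √(1452731/898755 + 1/4131) = √(2000710172/1237585635) = 2*√7642130150202405/137509515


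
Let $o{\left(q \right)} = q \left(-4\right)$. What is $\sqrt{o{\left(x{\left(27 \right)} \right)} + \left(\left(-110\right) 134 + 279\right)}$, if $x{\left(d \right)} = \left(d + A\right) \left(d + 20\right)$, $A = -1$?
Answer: $i \sqrt{19349} \approx 139.1 i$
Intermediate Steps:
$x{\left(d \right)} = \left(-1 + d\right) \left(20 + d\right)$ ($x{\left(d \right)} = \left(d - 1\right) \left(d + 20\right) = \left(-1 + d\right) \left(20 + d\right)$)
$o{\left(q \right)} = - 4 q$
$\sqrt{o{\left(x{\left(27 \right)} \right)} + \left(\left(-110\right) 134 + 279\right)} = \sqrt{- 4 \left(-20 + 27^{2} + 19 \cdot 27\right) + \left(\left(-110\right) 134 + 279\right)} = \sqrt{- 4 \left(-20 + 729 + 513\right) + \left(-14740 + 279\right)} = \sqrt{\left(-4\right) 1222 - 14461} = \sqrt{-4888 - 14461} = \sqrt{-19349} = i \sqrt{19349}$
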